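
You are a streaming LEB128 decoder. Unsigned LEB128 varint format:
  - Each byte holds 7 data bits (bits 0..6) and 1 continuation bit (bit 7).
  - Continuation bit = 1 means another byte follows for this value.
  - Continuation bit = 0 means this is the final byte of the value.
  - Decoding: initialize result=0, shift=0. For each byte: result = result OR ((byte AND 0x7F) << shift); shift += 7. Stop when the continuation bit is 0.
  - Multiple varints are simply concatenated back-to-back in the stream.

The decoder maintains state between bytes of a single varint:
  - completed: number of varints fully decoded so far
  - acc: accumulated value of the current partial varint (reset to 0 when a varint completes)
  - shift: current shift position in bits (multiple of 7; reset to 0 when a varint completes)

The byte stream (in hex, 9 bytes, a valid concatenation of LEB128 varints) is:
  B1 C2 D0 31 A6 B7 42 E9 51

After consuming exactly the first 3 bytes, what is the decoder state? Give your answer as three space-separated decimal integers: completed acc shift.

byte[0]=0xB1 cont=1 payload=0x31: acc |= 49<<0 -> completed=0 acc=49 shift=7
byte[1]=0xC2 cont=1 payload=0x42: acc |= 66<<7 -> completed=0 acc=8497 shift=14
byte[2]=0xD0 cont=1 payload=0x50: acc |= 80<<14 -> completed=0 acc=1319217 shift=21

Answer: 0 1319217 21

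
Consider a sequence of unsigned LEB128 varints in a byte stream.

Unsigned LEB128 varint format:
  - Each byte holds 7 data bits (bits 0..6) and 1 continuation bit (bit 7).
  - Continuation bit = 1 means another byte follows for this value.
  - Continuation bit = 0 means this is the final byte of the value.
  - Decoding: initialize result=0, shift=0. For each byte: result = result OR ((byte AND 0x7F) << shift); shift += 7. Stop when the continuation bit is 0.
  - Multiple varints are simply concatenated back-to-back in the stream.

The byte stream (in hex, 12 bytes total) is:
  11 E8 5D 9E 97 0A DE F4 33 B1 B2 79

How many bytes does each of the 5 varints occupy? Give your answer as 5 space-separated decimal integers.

  byte[0]=0x11 cont=0 payload=0x11=17: acc |= 17<<0 -> acc=17 shift=7 [end]
Varint 1: bytes[0:1] = 11 -> value 17 (1 byte(s))
  byte[1]=0xE8 cont=1 payload=0x68=104: acc |= 104<<0 -> acc=104 shift=7
  byte[2]=0x5D cont=0 payload=0x5D=93: acc |= 93<<7 -> acc=12008 shift=14 [end]
Varint 2: bytes[1:3] = E8 5D -> value 12008 (2 byte(s))
  byte[3]=0x9E cont=1 payload=0x1E=30: acc |= 30<<0 -> acc=30 shift=7
  byte[4]=0x97 cont=1 payload=0x17=23: acc |= 23<<7 -> acc=2974 shift=14
  byte[5]=0x0A cont=0 payload=0x0A=10: acc |= 10<<14 -> acc=166814 shift=21 [end]
Varint 3: bytes[3:6] = 9E 97 0A -> value 166814 (3 byte(s))
  byte[6]=0xDE cont=1 payload=0x5E=94: acc |= 94<<0 -> acc=94 shift=7
  byte[7]=0xF4 cont=1 payload=0x74=116: acc |= 116<<7 -> acc=14942 shift=14
  byte[8]=0x33 cont=0 payload=0x33=51: acc |= 51<<14 -> acc=850526 shift=21 [end]
Varint 4: bytes[6:9] = DE F4 33 -> value 850526 (3 byte(s))
  byte[9]=0xB1 cont=1 payload=0x31=49: acc |= 49<<0 -> acc=49 shift=7
  byte[10]=0xB2 cont=1 payload=0x32=50: acc |= 50<<7 -> acc=6449 shift=14
  byte[11]=0x79 cont=0 payload=0x79=121: acc |= 121<<14 -> acc=1988913 shift=21 [end]
Varint 5: bytes[9:12] = B1 B2 79 -> value 1988913 (3 byte(s))

Answer: 1 2 3 3 3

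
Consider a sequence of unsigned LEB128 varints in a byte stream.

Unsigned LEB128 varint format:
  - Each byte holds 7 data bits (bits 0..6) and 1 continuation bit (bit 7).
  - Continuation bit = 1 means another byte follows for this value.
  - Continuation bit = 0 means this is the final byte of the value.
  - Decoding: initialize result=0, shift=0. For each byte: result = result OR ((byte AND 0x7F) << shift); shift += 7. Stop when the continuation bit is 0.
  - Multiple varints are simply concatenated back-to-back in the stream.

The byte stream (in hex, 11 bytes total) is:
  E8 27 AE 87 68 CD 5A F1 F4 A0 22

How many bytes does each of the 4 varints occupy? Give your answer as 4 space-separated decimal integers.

Answer: 2 3 2 4

Derivation:
  byte[0]=0xE8 cont=1 payload=0x68=104: acc |= 104<<0 -> acc=104 shift=7
  byte[1]=0x27 cont=0 payload=0x27=39: acc |= 39<<7 -> acc=5096 shift=14 [end]
Varint 1: bytes[0:2] = E8 27 -> value 5096 (2 byte(s))
  byte[2]=0xAE cont=1 payload=0x2E=46: acc |= 46<<0 -> acc=46 shift=7
  byte[3]=0x87 cont=1 payload=0x07=7: acc |= 7<<7 -> acc=942 shift=14
  byte[4]=0x68 cont=0 payload=0x68=104: acc |= 104<<14 -> acc=1704878 shift=21 [end]
Varint 2: bytes[2:5] = AE 87 68 -> value 1704878 (3 byte(s))
  byte[5]=0xCD cont=1 payload=0x4D=77: acc |= 77<<0 -> acc=77 shift=7
  byte[6]=0x5A cont=0 payload=0x5A=90: acc |= 90<<7 -> acc=11597 shift=14 [end]
Varint 3: bytes[5:7] = CD 5A -> value 11597 (2 byte(s))
  byte[7]=0xF1 cont=1 payload=0x71=113: acc |= 113<<0 -> acc=113 shift=7
  byte[8]=0xF4 cont=1 payload=0x74=116: acc |= 116<<7 -> acc=14961 shift=14
  byte[9]=0xA0 cont=1 payload=0x20=32: acc |= 32<<14 -> acc=539249 shift=21
  byte[10]=0x22 cont=0 payload=0x22=34: acc |= 34<<21 -> acc=71842417 shift=28 [end]
Varint 4: bytes[7:11] = F1 F4 A0 22 -> value 71842417 (4 byte(s))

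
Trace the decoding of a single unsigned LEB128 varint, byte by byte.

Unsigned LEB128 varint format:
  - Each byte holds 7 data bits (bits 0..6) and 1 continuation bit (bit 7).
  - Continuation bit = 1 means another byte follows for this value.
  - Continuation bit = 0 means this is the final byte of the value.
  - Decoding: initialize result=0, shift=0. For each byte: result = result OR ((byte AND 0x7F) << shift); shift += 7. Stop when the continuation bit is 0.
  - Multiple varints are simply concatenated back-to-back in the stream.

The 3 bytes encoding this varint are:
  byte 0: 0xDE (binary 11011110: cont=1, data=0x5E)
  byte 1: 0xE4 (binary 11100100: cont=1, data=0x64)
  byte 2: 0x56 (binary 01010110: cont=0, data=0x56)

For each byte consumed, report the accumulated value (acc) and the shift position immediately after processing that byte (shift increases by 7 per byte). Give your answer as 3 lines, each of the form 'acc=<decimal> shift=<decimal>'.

Answer: acc=94 shift=7
acc=12894 shift=14
acc=1421918 shift=21

Derivation:
byte 0=0xDE: payload=0x5E=94, contrib = 94<<0 = 94; acc -> 94, shift -> 7
byte 1=0xE4: payload=0x64=100, contrib = 100<<7 = 12800; acc -> 12894, shift -> 14
byte 2=0x56: payload=0x56=86, contrib = 86<<14 = 1409024; acc -> 1421918, shift -> 21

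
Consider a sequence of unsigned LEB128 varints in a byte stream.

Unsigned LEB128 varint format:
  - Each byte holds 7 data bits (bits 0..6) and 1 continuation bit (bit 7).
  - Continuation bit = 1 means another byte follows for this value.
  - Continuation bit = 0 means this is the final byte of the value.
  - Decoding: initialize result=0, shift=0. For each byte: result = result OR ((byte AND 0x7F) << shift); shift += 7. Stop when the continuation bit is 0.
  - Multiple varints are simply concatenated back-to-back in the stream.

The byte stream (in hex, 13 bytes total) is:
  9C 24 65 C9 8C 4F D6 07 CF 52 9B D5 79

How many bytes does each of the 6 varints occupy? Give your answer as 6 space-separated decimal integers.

  byte[0]=0x9C cont=1 payload=0x1C=28: acc |= 28<<0 -> acc=28 shift=7
  byte[1]=0x24 cont=0 payload=0x24=36: acc |= 36<<7 -> acc=4636 shift=14 [end]
Varint 1: bytes[0:2] = 9C 24 -> value 4636 (2 byte(s))
  byte[2]=0x65 cont=0 payload=0x65=101: acc |= 101<<0 -> acc=101 shift=7 [end]
Varint 2: bytes[2:3] = 65 -> value 101 (1 byte(s))
  byte[3]=0xC9 cont=1 payload=0x49=73: acc |= 73<<0 -> acc=73 shift=7
  byte[4]=0x8C cont=1 payload=0x0C=12: acc |= 12<<7 -> acc=1609 shift=14
  byte[5]=0x4F cont=0 payload=0x4F=79: acc |= 79<<14 -> acc=1295945 shift=21 [end]
Varint 3: bytes[3:6] = C9 8C 4F -> value 1295945 (3 byte(s))
  byte[6]=0xD6 cont=1 payload=0x56=86: acc |= 86<<0 -> acc=86 shift=7
  byte[7]=0x07 cont=0 payload=0x07=7: acc |= 7<<7 -> acc=982 shift=14 [end]
Varint 4: bytes[6:8] = D6 07 -> value 982 (2 byte(s))
  byte[8]=0xCF cont=1 payload=0x4F=79: acc |= 79<<0 -> acc=79 shift=7
  byte[9]=0x52 cont=0 payload=0x52=82: acc |= 82<<7 -> acc=10575 shift=14 [end]
Varint 5: bytes[8:10] = CF 52 -> value 10575 (2 byte(s))
  byte[10]=0x9B cont=1 payload=0x1B=27: acc |= 27<<0 -> acc=27 shift=7
  byte[11]=0xD5 cont=1 payload=0x55=85: acc |= 85<<7 -> acc=10907 shift=14
  byte[12]=0x79 cont=0 payload=0x79=121: acc |= 121<<14 -> acc=1993371 shift=21 [end]
Varint 6: bytes[10:13] = 9B D5 79 -> value 1993371 (3 byte(s))

Answer: 2 1 3 2 2 3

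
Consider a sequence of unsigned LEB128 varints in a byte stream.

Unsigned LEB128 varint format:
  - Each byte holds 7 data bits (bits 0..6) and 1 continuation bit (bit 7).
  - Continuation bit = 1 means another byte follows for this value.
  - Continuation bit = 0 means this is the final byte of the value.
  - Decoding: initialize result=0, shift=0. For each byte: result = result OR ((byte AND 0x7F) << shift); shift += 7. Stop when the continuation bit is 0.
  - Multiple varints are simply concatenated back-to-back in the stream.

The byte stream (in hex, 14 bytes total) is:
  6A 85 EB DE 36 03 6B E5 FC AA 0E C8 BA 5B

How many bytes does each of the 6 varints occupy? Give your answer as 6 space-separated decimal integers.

  byte[0]=0x6A cont=0 payload=0x6A=106: acc |= 106<<0 -> acc=106 shift=7 [end]
Varint 1: bytes[0:1] = 6A -> value 106 (1 byte(s))
  byte[1]=0x85 cont=1 payload=0x05=5: acc |= 5<<0 -> acc=5 shift=7
  byte[2]=0xEB cont=1 payload=0x6B=107: acc |= 107<<7 -> acc=13701 shift=14
  byte[3]=0xDE cont=1 payload=0x5E=94: acc |= 94<<14 -> acc=1553797 shift=21
  byte[4]=0x36 cont=0 payload=0x36=54: acc |= 54<<21 -> acc=114800005 shift=28 [end]
Varint 2: bytes[1:5] = 85 EB DE 36 -> value 114800005 (4 byte(s))
  byte[5]=0x03 cont=0 payload=0x03=3: acc |= 3<<0 -> acc=3 shift=7 [end]
Varint 3: bytes[5:6] = 03 -> value 3 (1 byte(s))
  byte[6]=0x6B cont=0 payload=0x6B=107: acc |= 107<<0 -> acc=107 shift=7 [end]
Varint 4: bytes[6:7] = 6B -> value 107 (1 byte(s))
  byte[7]=0xE5 cont=1 payload=0x65=101: acc |= 101<<0 -> acc=101 shift=7
  byte[8]=0xFC cont=1 payload=0x7C=124: acc |= 124<<7 -> acc=15973 shift=14
  byte[9]=0xAA cont=1 payload=0x2A=42: acc |= 42<<14 -> acc=704101 shift=21
  byte[10]=0x0E cont=0 payload=0x0E=14: acc |= 14<<21 -> acc=30064229 shift=28 [end]
Varint 5: bytes[7:11] = E5 FC AA 0E -> value 30064229 (4 byte(s))
  byte[11]=0xC8 cont=1 payload=0x48=72: acc |= 72<<0 -> acc=72 shift=7
  byte[12]=0xBA cont=1 payload=0x3A=58: acc |= 58<<7 -> acc=7496 shift=14
  byte[13]=0x5B cont=0 payload=0x5B=91: acc |= 91<<14 -> acc=1498440 shift=21 [end]
Varint 6: bytes[11:14] = C8 BA 5B -> value 1498440 (3 byte(s))

Answer: 1 4 1 1 4 3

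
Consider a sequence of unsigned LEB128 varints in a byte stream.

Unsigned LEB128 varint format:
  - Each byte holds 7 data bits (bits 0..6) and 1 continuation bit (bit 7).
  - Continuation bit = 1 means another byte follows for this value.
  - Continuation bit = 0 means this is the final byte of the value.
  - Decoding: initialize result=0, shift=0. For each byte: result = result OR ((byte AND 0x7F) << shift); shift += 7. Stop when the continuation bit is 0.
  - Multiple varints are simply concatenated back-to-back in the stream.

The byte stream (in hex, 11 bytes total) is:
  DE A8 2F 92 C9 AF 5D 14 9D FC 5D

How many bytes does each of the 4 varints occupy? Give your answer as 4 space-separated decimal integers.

Answer: 3 4 1 3

Derivation:
  byte[0]=0xDE cont=1 payload=0x5E=94: acc |= 94<<0 -> acc=94 shift=7
  byte[1]=0xA8 cont=1 payload=0x28=40: acc |= 40<<7 -> acc=5214 shift=14
  byte[2]=0x2F cont=0 payload=0x2F=47: acc |= 47<<14 -> acc=775262 shift=21 [end]
Varint 1: bytes[0:3] = DE A8 2F -> value 775262 (3 byte(s))
  byte[3]=0x92 cont=1 payload=0x12=18: acc |= 18<<0 -> acc=18 shift=7
  byte[4]=0xC9 cont=1 payload=0x49=73: acc |= 73<<7 -> acc=9362 shift=14
  byte[5]=0xAF cont=1 payload=0x2F=47: acc |= 47<<14 -> acc=779410 shift=21
  byte[6]=0x5D cont=0 payload=0x5D=93: acc |= 93<<21 -> acc=195814546 shift=28 [end]
Varint 2: bytes[3:7] = 92 C9 AF 5D -> value 195814546 (4 byte(s))
  byte[7]=0x14 cont=0 payload=0x14=20: acc |= 20<<0 -> acc=20 shift=7 [end]
Varint 3: bytes[7:8] = 14 -> value 20 (1 byte(s))
  byte[8]=0x9D cont=1 payload=0x1D=29: acc |= 29<<0 -> acc=29 shift=7
  byte[9]=0xFC cont=1 payload=0x7C=124: acc |= 124<<7 -> acc=15901 shift=14
  byte[10]=0x5D cont=0 payload=0x5D=93: acc |= 93<<14 -> acc=1539613 shift=21 [end]
Varint 4: bytes[8:11] = 9D FC 5D -> value 1539613 (3 byte(s))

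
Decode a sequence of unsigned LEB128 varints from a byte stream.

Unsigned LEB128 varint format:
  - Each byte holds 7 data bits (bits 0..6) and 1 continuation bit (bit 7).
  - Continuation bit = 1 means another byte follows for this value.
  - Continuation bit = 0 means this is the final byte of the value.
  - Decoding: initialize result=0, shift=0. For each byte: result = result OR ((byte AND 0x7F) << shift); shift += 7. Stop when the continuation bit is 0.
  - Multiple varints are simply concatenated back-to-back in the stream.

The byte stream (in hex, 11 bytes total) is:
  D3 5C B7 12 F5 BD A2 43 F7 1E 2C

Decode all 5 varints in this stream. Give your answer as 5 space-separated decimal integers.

Answer: 11859 2359 141074165 3959 44

Derivation:
  byte[0]=0xD3 cont=1 payload=0x53=83: acc |= 83<<0 -> acc=83 shift=7
  byte[1]=0x5C cont=0 payload=0x5C=92: acc |= 92<<7 -> acc=11859 shift=14 [end]
Varint 1: bytes[0:2] = D3 5C -> value 11859 (2 byte(s))
  byte[2]=0xB7 cont=1 payload=0x37=55: acc |= 55<<0 -> acc=55 shift=7
  byte[3]=0x12 cont=0 payload=0x12=18: acc |= 18<<7 -> acc=2359 shift=14 [end]
Varint 2: bytes[2:4] = B7 12 -> value 2359 (2 byte(s))
  byte[4]=0xF5 cont=1 payload=0x75=117: acc |= 117<<0 -> acc=117 shift=7
  byte[5]=0xBD cont=1 payload=0x3D=61: acc |= 61<<7 -> acc=7925 shift=14
  byte[6]=0xA2 cont=1 payload=0x22=34: acc |= 34<<14 -> acc=564981 shift=21
  byte[7]=0x43 cont=0 payload=0x43=67: acc |= 67<<21 -> acc=141074165 shift=28 [end]
Varint 3: bytes[4:8] = F5 BD A2 43 -> value 141074165 (4 byte(s))
  byte[8]=0xF7 cont=1 payload=0x77=119: acc |= 119<<0 -> acc=119 shift=7
  byte[9]=0x1E cont=0 payload=0x1E=30: acc |= 30<<7 -> acc=3959 shift=14 [end]
Varint 4: bytes[8:10] = F7 1E -> value 3959 (2 byte(s))
  byte[10]=0x2C cont=0 payload=0x2C=44: acc |= 44<<0 -> acc=44 shift=7 [end]
Varint 5: bytes[10:11] = 2C -> value 44 (1 byte(s))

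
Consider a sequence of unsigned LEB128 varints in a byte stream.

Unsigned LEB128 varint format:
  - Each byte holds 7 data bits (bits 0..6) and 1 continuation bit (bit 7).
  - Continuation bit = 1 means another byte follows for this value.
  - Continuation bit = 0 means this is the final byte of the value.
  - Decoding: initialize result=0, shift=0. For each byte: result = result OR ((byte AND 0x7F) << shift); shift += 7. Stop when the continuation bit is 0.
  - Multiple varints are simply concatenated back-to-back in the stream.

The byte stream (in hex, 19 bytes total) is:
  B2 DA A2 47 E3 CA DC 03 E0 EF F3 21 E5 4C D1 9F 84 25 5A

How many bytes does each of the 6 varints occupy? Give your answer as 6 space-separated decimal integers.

Answer: 4 4 4 2 4 1

Derivation:
  byte[0]=0xB2 cont=1 payload=0x32=50: acc |= 50<<0 -> acc=50 shift=7
  byte[1]=0xDA cont=1 payload=0x5A=90: acc |= 90<<7 -> acc=11570 shift=14
  byte[2]=0xA2 cont=1 payload=0x22=34: acc |= 34<<14 -> acc=568626 shift=21
  byte[3]=0x47 cont=0 payload=0x47=71: acc |= 71<<21 -> acc=149466418 shift=28 [end]
Varint 1: bytes[0:4] = B2 DA A2 47 -> value 149466418 (4 byte(s))
  byte[4]=0xE3 cont=1 payload=0x63=99: acc |= 99<<0 -> acc=99 shift=7
  byte[5]=0xCA cont=1 payload=0x4A=74: acc |= 74<<7 -> acc=9571 shift=14
  byte[6]=0xDC cont=1 payload=0x5C=92: acc |= 92<<14 -> acc=1516899 shift=21
  byte[7]=0x03 cont=0 payload=0x03=3: acc |= 3<<21 -> acc=7808355 shift=28 [end]
Varint 2: bytes[4:8] = E3 CA DC 03 -> value 7808355 (4 byte(s))
  byte[8]=0xE0 cont=1 payload=0x60=96: acc |= 96<<0 -> acc=96 shift=7
  byte[9]=0xEF cont=1 payload=0x6F=111: acc |= 111<<7 -> acc=14304 shift=14
  byte[10]=0xF3 cont=1 payload=0x73=115: acc |= 115<<14 -> acc=1898464 shift=21
  byte[11]=0x21 cont=0 payload=0x21=33: acc |= 33<<21 -> acc=71104480 shift=28 [end]
Varint 3: bytes[8:12] = E0 EF F3 21 -> value 71104480 (4 byte(s))
  byte[12]=0xE5 cont=1 payload=0x65=101: acc |= 101<<0 -> acc=101 shift=7
  byte[13]=0x4C cont=0 payload=0x4C=76: acc |= 76<<7 -> acc=9829 shift=14 [end]
Varint 4: bytes[12:14] = E5 4C -> value 9829 (2 byte(s))
  byte[14]=0xD1 cont=1 payload=0x51=81: acc |= 81<<0 -> acc=81 shift=7
  byte[15]=0x9F cont=1 payload=0x1F=31: acc |= 31<<7 -> acc=4049 shift=14
  byte[16]=0x84 cont=1 payload=0x04=4: acc |= 4<<14 -> acc=69585 shift=21
  byte[17]=0x25 cont=0 payload=0x25=37: acc |= 37<<21 -> acc=77664209 shift=28 [end]
Varint 5: bytes[14:18] = D1 9F 84 25 -> value 77664209 (4 byte(s))
  byte[18]=0x5A cont=0 payload=0x5A=90: acc |= 90<<0 -> acc=90 shift=7 [end]
Varint 6: bytes[18:19] = 5A -> value 90 (1 byte(s))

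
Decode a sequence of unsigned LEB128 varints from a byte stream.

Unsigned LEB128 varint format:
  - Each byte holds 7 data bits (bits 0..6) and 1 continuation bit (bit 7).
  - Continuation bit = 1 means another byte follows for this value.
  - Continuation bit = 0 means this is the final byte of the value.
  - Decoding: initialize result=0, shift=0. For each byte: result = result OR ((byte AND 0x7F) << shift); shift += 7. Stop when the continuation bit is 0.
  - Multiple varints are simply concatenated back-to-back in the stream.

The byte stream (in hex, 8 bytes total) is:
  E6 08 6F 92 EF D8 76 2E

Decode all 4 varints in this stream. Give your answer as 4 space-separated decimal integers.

  byte[0]=0xE6 cont=1 payload=0x66=102: acc |= 102<<0 -> acc=102 shift=7
  byte[1]=0x08 cont=0 payload=0x08=8: acc |= 8<<7 -> acc=1126 shift=14 [end]
Varint 1: bytes[0:2] = E6 08 -> value 1126 (2 byte(s))
  byte[2]=0x6F cont=0 payload=0x6F=111: acc |= 111<<0 -> acc=111 shift=7 [end]
Varint 2: bytes[2:3] = 6F -> value 111 (1 byte(s))
  byte[3]=0x92 cont=1 payload=0x12=18: acc |= 18<<0 -> acc=18 shift=7
  byte[4]=0xEF cont=1 payload=0x6F=111: acc |= 111<<7 -> acc=14226 shift=14
  byte[5]=0xD8 cont=1 payload=0x58=88: acc |= 88<<14 -> acc=1456018 shift=21
  byte[6]=0x76 cont=0 payload=0x76=118: acc |= 118<<21 -> acc=248919954 shift=28 [end]
Varint 3: bytes[3:7] = 92 EF D8 76 -> value 248919954 (4 byte(s))
  byte[7]=0x2E cont=0 payload=0x2E=46: acc |= 46<<0 -> acc=46 shift=7 [end]
Varint 4: bytes[7:8] = 2E -> value 46 (1 byte(s))

Answer: 1126 111 248919954 46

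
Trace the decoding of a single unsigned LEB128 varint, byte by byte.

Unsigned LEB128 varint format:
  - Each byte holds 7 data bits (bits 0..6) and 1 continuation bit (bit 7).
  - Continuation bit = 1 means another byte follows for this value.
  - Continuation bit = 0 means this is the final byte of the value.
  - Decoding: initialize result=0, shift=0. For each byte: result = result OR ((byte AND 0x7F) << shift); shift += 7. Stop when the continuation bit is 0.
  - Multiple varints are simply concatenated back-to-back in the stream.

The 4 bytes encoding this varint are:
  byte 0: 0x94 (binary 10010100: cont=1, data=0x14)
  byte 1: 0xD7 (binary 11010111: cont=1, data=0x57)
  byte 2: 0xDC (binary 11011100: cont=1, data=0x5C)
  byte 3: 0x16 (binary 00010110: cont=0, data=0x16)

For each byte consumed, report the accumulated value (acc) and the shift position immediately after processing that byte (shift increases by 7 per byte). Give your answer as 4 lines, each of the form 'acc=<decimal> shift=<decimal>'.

byte 0=0x94: payload=0x14=20, contrib = 20<<0 = 20; acc -> 20, shift -> 7
byte 1=0xD7: payload=0x57=87, contrib = 87<<7 = 11136; acc -> 11156, shift -> 14
byte 2=0xDC: payload=0x5C=92, contrib = 92<<14 = 1507328; acc -> 1518484, shift -> 21
byte 3=0x16: payload=0x16=22, contrib = 22<<21 = 46137344; acc -> 47655828, shift -> 28

Answer: acc=20 shift=7
acc=11156 shift=14
acc=1518484 shift=21
acc=47655828 shift=28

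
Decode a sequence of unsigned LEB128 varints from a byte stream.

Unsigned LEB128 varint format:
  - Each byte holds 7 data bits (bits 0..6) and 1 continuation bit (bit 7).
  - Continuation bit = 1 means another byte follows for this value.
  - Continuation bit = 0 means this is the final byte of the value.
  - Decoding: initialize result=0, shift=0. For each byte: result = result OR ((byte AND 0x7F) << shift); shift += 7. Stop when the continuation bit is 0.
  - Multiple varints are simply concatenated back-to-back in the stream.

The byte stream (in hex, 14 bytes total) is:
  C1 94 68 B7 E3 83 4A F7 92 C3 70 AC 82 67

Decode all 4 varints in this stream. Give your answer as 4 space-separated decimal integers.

  byte[0]=0xC1 cont=1 payload=0x41=65: acc |= 65<<0 -> acc=65 shift=7
  byte[1]=0x94 cont=1 payload=0x14=20: acc |= 20<<7 -> acc=2625 shift=14
  byte[2]=0x68 cont=0 payload=0x68=104: acc |= 104<<14 -> acc=1706561 shift=21 [end]
Varint 1: bytes[0:3] = C1 94 68 -> value 1706561 (3 byte(s))
  byte[3]=0xB7 cont=1 payload=0x37=55: acc |= 55<<0 -> acc=55 shift=7
  byte[4]=0xE3 cont=1 payload=0x63=99: acc |= 99<<7 -> acc=12727 shift=14
  byte[5]=0x83 cont=1 payload=0x03=3: acc |= 3<<14 -> acc=61879 shift=21
  byte[6]=0x4A cont=0 payload=0x4A=74: acc |= 74<<21 -> acc=155251127 shift=28 [end]
Varint 2: bytes[3:7] = B7 E3 83 4A -> value 155251127 (4 byte(s))
  byte[7]=0xF7 cont=1 payload=0x77=119: acc |= 119<<0 -> acc=119 shift=7
  byte[8]=0x92 cont=1 payload=0x12=18: acc |= 18<<7 -> acc=2423 shift=14
  byte[9]=0xC3 cont=1 payload=0x43=67: acc |= 67<<14 -> acc=1100151 shift=21
  byte[10]=0x70 cont=0 payload=0x70=112: acc |= 112<<21 -> acc=235981175 shift=28 [end]
Varint 3: bytes[7:11] = F7 92 C3 70 -> value 235981175 (4 byte(s))
  byte[11]=0xAC cont=1 payload=0x2C=44: acc |= 44<<0 -> acc=44 shift=7
  byte[12]=0x82 cont=1 payload=0x02=2: acc |= 2<<7 -> acc=300 shift=14
  byte[13]=0x67 cont=0 payload=0x67=103: acc |= 103<<14 -> acc=1687852 shift=21 [end]
Varint 4: bytes[11:14] = AC 82 67 -> value 1687852 (3 byte(s))

Answer: 1706561 155251127 235981175 1687852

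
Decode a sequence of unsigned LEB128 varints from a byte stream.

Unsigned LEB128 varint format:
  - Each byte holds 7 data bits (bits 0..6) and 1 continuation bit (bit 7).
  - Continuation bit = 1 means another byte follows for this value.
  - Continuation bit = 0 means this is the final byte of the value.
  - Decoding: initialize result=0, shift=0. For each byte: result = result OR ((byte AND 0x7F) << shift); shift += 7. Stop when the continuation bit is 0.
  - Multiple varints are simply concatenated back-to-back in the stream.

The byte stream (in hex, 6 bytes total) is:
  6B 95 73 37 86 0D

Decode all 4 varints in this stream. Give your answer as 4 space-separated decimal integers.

  byte[0]=0x6B cont=0 payload=0x6B=107: acc |= 107<<0 -> acc=107 shift=7 [end]
Varint 1: bytes[0:1] = 6B -> value 107 (1 byte(s))
  byte[1]=0x95 cont=1 payload=0x15=21: acc |= 21<<0 -> acc=21 shift=7
  byte[2]=0x73 cont=0 payload=0x73=115: acc |= 115<<7 -> acc=14741 shift=14 [end]
Varint 2: bytes[1:3] = 95 73 -> value 14741 (2 byte(s))
  byte[3]=0x37 cont=0 payload=0x37=55: acc |= 55<<0 -> acc=55 shift=7 [end]
Varint 3: bytes[3:4] = 37 -> value 55 (1 byte(s))
  byte[4]=0x86 cont=1 payload=0x06=6: acc |= 6<<0 -> acc=6 shift=7
  byte[5]=0x0D cont=0 payload=0x0D=13: acc |= 13<<7 -> acc=1670 shift=14 [end]
Varint 4: bytes[4:6] = 86 0D -> value 1670 (2 byte(s))

Answer: 107 14741 55 1670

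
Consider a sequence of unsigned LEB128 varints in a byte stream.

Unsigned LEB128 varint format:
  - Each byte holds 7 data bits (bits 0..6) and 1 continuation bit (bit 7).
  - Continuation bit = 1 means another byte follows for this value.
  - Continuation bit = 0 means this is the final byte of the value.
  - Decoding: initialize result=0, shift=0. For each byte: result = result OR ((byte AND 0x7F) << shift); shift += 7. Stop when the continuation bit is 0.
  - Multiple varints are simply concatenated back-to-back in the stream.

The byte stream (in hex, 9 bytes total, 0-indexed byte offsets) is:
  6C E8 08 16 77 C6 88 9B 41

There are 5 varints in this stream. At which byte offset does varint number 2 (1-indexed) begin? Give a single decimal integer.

  byte[0]=0x6C cont=0 payload=0x6C=108: acc |= 108<<0 -> acc=108 shift=7 [end]
Varint 1: bytes[0:1] = 6C -> value 108 (1 byte(s))
  byte[1]=0xE8 cont=1 payload=0x68=104: acc |= 104<<0 -> acc=104 shift=7
  byte[2]=0x08 cont=0 payload=0x08=8: acc |= 8<<7 -> acc=1128 shift=14 [end]
Varint 2: bytes[1:3] = E8 08 -> value 1128 (2 byte(s))
  byte[3]=0x16 cont=0 payload=0x16=22: acc |= 22<<0 -> acc=22 shift=7 [end]
Varint 3: bytes[3:4] = 16 -> value 22 (1 byte(s))
  byte[4]=0x77 cont=0 payload=0x77=119: acc |= 119<<0 -> acc=119 shift=7 [end]
Varint 4: bytes[4:5] = 77 -> value 119 (1 byte(s))
  byte[5]=0xC6 cont=1 payload=0x46=70: acc |= 70<<0 -> acc=70 shift=7
  byte[6]=0x88 cont=1 payload=0x08=8: acc |= 8<<7 -> acc=1094 shift=14
  byte[7]=0x9B cont=1 payload=0x1B=27: acc |= 27<<14 -> acc=443462 shift=21
  byte[8]=0x41 cont=0 payload=0x41=65: acc |= 65<<21 -> acc=136758342 shift=28 [end]
Varint 5: bytes[5:9] = C6 88 9B 41 -> value 136758342 (4 byte(s))

Answer: 1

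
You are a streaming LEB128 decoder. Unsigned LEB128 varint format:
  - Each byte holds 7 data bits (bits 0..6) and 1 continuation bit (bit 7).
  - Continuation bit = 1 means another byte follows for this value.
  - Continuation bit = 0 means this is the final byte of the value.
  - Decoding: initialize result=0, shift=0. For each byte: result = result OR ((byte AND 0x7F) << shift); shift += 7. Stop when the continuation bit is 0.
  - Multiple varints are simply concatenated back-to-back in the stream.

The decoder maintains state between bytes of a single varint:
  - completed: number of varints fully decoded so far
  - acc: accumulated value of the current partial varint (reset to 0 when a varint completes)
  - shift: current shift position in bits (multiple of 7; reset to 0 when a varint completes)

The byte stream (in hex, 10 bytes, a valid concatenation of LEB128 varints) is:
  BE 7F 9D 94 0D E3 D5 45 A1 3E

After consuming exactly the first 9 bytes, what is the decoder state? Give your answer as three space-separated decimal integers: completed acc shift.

Answer: 3 33 7

Derivation:
byte[0]=0xBE cont=1 payload=0x3E: acc |= 62<<0 -> completed=0 acc=62 shift=7
byte[1]=0x7F cont=0 payload=0x7F: varint #1 complete (value=16318); reset -> completed=1 acc=0 shift=0
byte[2]=0x9D cont=1 payload=0x1D: acc |= 29<<0 -> completed=1 acc=29 shift=7
byte[3]=0x94 cont=1 payload=0x14: acc |= 20<<7 -> completed=1 acc=2589 shift=14
byte[4]=0x0D cont=0 payload=0x0D: varint #2 complete (value=215581); reset -> completed=2 acc=0 shift=0
byte[5]=0xE3 cont=1 payload=0x63: acc |= 99<<0 -> completed=2 acc=99 shift=7
byte[6]=0xD5 cont=1 payload=0x55: acc |= 85<<7 -> completed=2 acc=10979 shift=14
byte[7]=0x45 cont=0 payload=0x45: varint #3 complete (value=1141475); reset -> completed=3 acc=0 shift=0
byte[8]=0xA1 cont=1 payload=0x21: acc |= 33<<0 -> completed=3 acc=33 shift=7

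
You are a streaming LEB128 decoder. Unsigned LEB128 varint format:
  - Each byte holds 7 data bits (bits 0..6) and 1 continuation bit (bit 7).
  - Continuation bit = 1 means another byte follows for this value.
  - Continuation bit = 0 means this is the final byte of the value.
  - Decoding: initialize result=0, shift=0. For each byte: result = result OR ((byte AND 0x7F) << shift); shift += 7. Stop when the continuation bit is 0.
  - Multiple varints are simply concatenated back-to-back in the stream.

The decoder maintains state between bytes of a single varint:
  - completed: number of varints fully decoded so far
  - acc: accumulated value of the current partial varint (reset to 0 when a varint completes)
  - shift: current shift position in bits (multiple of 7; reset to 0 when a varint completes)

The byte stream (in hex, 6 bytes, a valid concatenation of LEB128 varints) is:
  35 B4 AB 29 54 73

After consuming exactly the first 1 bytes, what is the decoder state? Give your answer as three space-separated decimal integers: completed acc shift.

byte[0]=0x35 cont=0 payload=0x35: varint #1 complete (value=53); reset -> completed=1 acc=0 shift=0

Answer: 1 0 0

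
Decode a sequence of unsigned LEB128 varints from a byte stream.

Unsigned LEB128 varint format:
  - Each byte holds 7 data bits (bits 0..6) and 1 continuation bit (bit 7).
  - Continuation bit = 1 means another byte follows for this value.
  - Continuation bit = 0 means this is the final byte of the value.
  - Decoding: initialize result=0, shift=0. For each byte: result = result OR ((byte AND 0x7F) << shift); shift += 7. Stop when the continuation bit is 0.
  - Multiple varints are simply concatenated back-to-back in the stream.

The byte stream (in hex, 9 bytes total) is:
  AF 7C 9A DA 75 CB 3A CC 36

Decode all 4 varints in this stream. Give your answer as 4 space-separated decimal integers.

Answer: 15919 1928474 7499 6988

Derivation:
  byte[0]=0xAF cont=1 payload=0x2F=47: acc |= 47<<0 -> acc=47 shift=7
  byte[1]=0x7C cont=0 payload=0x7C=124: acc |= 124<<7 -> acc=15919 shift=14 [end]
Varint 1: bytes[0:2] = AF 7C -> value 15919 (2 byte(s))
  byte[2]=0x9A cont=1 payload=0x1A=26: acc |= 26<<0 -> acc=26 shift=7
  byte[3]=0xDA cont=1 payload=0x5A=90: acc |= 90<<7 -> acc=11546 shift=14
  byte[4]=0x75 cont=0 payload=0x75=117: acc |= 117<<14 -> acc=1928474 shift=21 [end]
Varint 2: bytes[2:5] = 9A DA 75 -> value 1928474 (3 byte(s))
  byte[5]=0xCB cont=1 payload=0x4B=75: acc |= 75<<0 -> acc=75 shift=7
  byte[6]=0x3A cont=0 payload=0x3A=58: acc |= 58<<7 -> acc=7499 shift=14 [end]
Varint 3: bytes[5:7] = CB 3A -> value 7499 (2 byte(s))
  byte[7]=0xCC cont=1 payload=0x4C=76: acc |= 76<<0 -> acc=76 shift=7
  byte[8]=0x36 cont=0 payload=0x36=54: acc |= 54<<7 -> acc=6988 shift=14 [end]
Varint 4: bytes[7:9] = CC 36 -> value 6988 (2 byte(s))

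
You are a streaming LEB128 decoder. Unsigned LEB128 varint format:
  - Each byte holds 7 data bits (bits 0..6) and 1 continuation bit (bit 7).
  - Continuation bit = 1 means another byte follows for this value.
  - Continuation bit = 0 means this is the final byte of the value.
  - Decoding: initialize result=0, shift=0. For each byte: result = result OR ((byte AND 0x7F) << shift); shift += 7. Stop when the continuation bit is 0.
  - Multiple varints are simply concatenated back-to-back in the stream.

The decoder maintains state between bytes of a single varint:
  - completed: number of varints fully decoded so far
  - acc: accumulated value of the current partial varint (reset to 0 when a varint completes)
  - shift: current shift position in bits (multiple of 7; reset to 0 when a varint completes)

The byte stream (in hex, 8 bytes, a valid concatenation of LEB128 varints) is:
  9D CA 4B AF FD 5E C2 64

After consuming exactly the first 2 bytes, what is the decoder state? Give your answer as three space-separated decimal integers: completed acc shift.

byte[0]=0x9D cont=1 payload=0x1D: acc |= 29<<0 -> completed=0 acc=29 shift=7
byte[1]=0xCA cont=1 payload=0x4A: acc |= 74<<7 -> completed=0 acc=9501 shift=14

Answer: 0 9501 14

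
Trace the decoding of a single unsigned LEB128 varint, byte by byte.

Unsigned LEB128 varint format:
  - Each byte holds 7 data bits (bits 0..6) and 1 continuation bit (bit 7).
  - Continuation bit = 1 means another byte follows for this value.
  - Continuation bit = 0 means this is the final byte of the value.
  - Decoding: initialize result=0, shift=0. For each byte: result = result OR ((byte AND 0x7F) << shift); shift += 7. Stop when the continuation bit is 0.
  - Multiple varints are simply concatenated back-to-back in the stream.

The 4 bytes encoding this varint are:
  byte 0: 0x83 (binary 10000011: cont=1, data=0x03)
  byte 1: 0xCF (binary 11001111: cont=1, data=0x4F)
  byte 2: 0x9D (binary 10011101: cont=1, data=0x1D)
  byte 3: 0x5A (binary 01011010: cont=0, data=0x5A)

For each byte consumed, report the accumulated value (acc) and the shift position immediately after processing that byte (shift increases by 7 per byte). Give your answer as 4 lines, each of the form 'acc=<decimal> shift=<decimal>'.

Answer: acc=3 shift=7
acc=10115 shift=14
acc=485251 shift=21
acc=189228931 shift=28

Derivation:
byte 0=0x83: payload=0x03=3, contrib = 3<<0 = 3; acc -> 3, shift -> 7
byte 1=0xCF: payload=0x4F=79, contrib = 79<<7 = 10112; acc -> 10115, shift -> 14
byte 2=0x9D: payload=0x1D=29, contrib = 29<<14 = 475136; acc -> 485251, shift -> 21
byte 3=0x5A: payload=0x5A=90, contrib = 90<<21 = 188743680; acc -> 189228931, shift -> 28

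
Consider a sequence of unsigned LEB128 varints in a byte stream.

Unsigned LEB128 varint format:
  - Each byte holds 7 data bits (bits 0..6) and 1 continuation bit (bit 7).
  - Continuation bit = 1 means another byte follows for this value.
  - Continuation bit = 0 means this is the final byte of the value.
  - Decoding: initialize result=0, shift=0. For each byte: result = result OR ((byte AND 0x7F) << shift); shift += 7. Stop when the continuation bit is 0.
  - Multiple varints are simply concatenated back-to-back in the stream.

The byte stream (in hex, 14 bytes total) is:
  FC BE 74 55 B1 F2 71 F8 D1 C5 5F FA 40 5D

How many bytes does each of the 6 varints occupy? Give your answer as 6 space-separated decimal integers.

Answer: 3 1 3 4 2 1

Derivation:
  byte[0]=0xFC cont=1 payload=0x7C=124: acc |= 124<<0 -> acc=124 shift=7
  byte[1]=0xBE cont=1 payload=0x3E=62: acc |= 62<<7 -> acc=8060 shift=14
  byte[2]=0x74 cont=0 payload=0x74=116: acc |= 116<<14 -> acc=1908604 shift=21 [end]
Varint 1: bytes[0:3] = FC BE 74 -> value 1908604 (3 byte(s))
  byte[3]=0x55 cont=0 payload=0x55=85: acc |= 85<<0 -> acc=85 shift=7 [end]
Varint 2: bytes[3:4] = 55 -> value 85 (1 byte(s))
  byte[4]=0xB1 cont=1 payload=0x31=49: acc |= 49<<0 -> acc=49 shift=7
  byte[5]=0xF2 cont=1 payload=0x72=114: acc |= 114<<7 -> acc=14641 shift=14
  byte[6]=0x71 cont=0 payload=0x71=113: acc |= 113<<14 -> acc=1866033 shift=21 [end]
Varint 3: bytes[4:7] = B1 F2 71 -> value 1866033 (3 byte(s))
  byte[7]=0xF8 cont=1 payload=0x78=120: acc |= 120<<0 -> acc=120 shift=7
  byte[8]=0xD1 cont=1 payload=0x51=81: acc |= 81<<7 -> acc=10488 shift=14
  byte[9]=0xC5 cont=1 payload=0x45=69: acc |= 69<<14 -> acc=1140984 shift=21
  byte[10]=0x5F cont=0 payload=0x5F=95: acc |= 95<<21 -> acc=200370424 shift=28 [end]
Varint 4: bytes[7:11] = F8 D1 C5 5F -> value 200370424 (4 byte(s))
  byte[11]=0xFA cont=1 payload=0x7A=122: acc |= 122<<0 -> acc=122 shift=7
  byte[12]=0x40 cont=0 payload=0x40=64: acc |= 64<<7 -> acc=8314 shift=14 [end]
Varint 5: bytes[11:13] = FA 40 -> value 8314 (2 byte(s))
  byte[13]=0x5D cont=0 payload=0x5D=93: acc |= 93<<0 -> acc=93 shift=7 [end]
Varint 6: bytes[13:14] = 5D -> value 93 (1 byte(s))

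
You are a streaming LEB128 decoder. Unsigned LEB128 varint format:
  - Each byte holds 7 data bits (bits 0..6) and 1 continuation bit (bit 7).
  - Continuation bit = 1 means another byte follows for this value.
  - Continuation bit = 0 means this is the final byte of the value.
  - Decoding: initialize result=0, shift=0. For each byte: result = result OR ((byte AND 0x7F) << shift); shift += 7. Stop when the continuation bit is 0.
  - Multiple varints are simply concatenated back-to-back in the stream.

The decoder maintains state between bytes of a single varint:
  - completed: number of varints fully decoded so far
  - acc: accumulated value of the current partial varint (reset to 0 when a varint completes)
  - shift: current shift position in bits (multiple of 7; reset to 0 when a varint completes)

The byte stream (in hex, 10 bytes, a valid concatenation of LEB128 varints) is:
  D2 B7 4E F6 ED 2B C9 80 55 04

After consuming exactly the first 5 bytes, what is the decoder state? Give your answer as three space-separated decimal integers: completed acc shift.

Answer: 1 14070 14

Derivation:
byte[0]=0xD2 cont=1 payload=0x52: acc |= 82<<0 -> completed=0 acc=82 shift=7
byte[1]=0xB7 cont=1 payload=0x37: acc |= 55<<7 -> completed=0 acc=7122 shift=14
byte[2]=0x4E cont=0 payload=0x4E: varint #1 complete (value=1285074); reset -> completed=1 acc=0 shift=0
byte[3]=0xF6 cont=1 payload=0x76: acc |= 118<<0 -> completed=1 acc=118 shift=7
byte[4]=0xED cont=1 payload=0x6D: acc |= 109<<7 -> completed=1 acc=14070 shift=14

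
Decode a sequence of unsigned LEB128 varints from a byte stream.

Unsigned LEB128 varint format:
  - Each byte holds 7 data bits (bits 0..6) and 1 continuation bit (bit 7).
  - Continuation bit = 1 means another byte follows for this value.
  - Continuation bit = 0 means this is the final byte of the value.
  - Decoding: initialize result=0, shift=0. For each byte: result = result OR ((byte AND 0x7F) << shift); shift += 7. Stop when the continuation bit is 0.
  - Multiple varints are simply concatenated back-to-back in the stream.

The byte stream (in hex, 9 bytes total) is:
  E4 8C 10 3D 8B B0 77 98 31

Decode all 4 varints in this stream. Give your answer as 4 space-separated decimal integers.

  byte[0]=0xE4 cont=1 payload=0x64=100: acc |= 100<<0 -> acc=100 shift=7
  byte[1]=0x8C cont=1 payload=0x0C=12: acc |= 12<<7 -> acc=1636 shift=14
  byte[2]=0x10 cont=0 payload=0x10=16: acc |= 16<<14 -> acc=263780 shift=21 [end]
Varint 1: bytes[0:3] = E4 8C 10 -> value 263780 (3 byte(s))
  byte[3]=0x3D cont=0 payload=0x3D=61: acc |= 61<<0 -> acc=61 shift=7 [end]
Varint 2: bytes[3:4] = 3D -> value 61 (1 byte(s))
  byte[4]=0x8B cont=1 payload=0x0B=11: acc |= 11<<0 -> acc=11 shift=7
  byte[5]=0xB0 cont=1 payload=0x30=48: acc |= 48<<7 -> acc=6155 shift=14
  byte[6]=0x77 cont=0 payload=0x77=119: acc |= 119<<14 -> acc=1955851 shift=21 [end]
Varint 3: bytes[4:7] = 8B B0 77 -> value 1955851 (3 byte(s))
  byte[7]=0x98 cont=1 payload=0x18=24: acc |= 24<<0 -> acc=24 shift=7
  byte[8]=0x31 cont=0 payload=0x31=49: acc |= 49<<7 -> acc=6296 shift=14 [end]
Varint 4: bytes[7:9] = 98 31 -> value 6296 (2 byte(s))

Answer: 263780 61 1955851 6296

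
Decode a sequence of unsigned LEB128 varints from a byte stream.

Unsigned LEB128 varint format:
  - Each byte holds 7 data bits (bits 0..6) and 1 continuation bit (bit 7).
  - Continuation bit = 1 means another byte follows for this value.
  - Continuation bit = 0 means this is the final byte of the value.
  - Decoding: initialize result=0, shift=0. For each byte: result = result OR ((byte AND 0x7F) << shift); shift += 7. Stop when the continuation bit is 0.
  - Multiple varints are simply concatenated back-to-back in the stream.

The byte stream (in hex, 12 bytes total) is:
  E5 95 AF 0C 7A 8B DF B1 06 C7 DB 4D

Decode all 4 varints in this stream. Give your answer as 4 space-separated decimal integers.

  byte[0]=0xE5 cont=1 payload=0x65=101: acc |= 101<<0 -> acc=101 shift=7
  byte[1]=0x95 cont=1 payload=0x15=21: acc |= 21<<7 -> acc=2789 shift=14
  byte[2]=0xAF cont=1 payload=0x2F=47: acc |= 47<<14 -> acc=772837 shift=21
  byte[3]=0x0C cont=0 payload=0x0C=12: acc |= 12<<21 -> acc=25938661 shift=28 [end]
Varint 1: bytes[0:4] = E5 95 AF 0C -> value 25938661 (4 byte(s))
  byte[4]=0x7A cont=0 payload=0x7A=122: acc |= 122<<0 -> acc=122 shift=7 [end]
Varint 2: bytes[4:5] = 7A -> value 122 (1 byte(s))
  byte[5]=0x8B cont=1 payload=0x0B=11: acc |= 11<<0 -> acc=11 shift=7
  byte[6]=0xDF cont=1 payload=0x5F=95: acc |= 95<<7 -> acc=12171 shift=14
  byte[7]=0xB1 cont=1 payload=0x31=49: acc |= 49<<14 -> acc=814987 shift=21
  byte[8]=0x06 cont=0 payload=0x06=6: acc |= 6<<21 -> acc=13397899 shift=28 [end]
Varint 3: bytes[5:9] = 8B DF B1 06 -> value 13397899 (4 byte(s))
  byte[9]=0xC7 cont=1 payload=0x47=71: acc |= 71<<0 -> acc=71 shift=7
  byte[10]=0xDB cont=1 payload=0x5B=91: acc |= 91<<7 -> acc=11719 shift=14
  byte[11]=0x4D cont=0 payload=0x4D=77: acc |= 77<<14 -> acc=1273287 shift=21 [end]
Varint 4: bytes[9:12] = C7 DB 4D -> value 1273287 (3 byte(s))

Answer: 25938661 122 13397899 1273287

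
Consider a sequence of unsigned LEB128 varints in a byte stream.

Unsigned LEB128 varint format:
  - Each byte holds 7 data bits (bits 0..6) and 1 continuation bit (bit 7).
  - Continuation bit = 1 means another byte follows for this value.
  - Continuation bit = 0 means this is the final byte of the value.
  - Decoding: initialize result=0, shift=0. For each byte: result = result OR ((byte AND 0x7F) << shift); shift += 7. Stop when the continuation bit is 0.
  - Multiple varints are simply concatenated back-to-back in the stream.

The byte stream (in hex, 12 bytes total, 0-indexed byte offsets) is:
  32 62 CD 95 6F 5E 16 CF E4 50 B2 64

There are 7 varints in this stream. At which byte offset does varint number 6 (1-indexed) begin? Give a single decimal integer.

Answer: 7

Derivation:
  byte[0]=0x32 cont=0 payload=0x32=50: acc |= 50<<0 -> acc=50 shift=7 [end]
Varint 1: bytes[0:1] = 32 -> value 50 (1 byte(s))
  byte[1]=0x62 cont=0 payload=0x62=98: acc |= 98<<0 -> acc=98 shift=7 [end]
Varint 2: bytes[1:2] = 62 -> value 98 (1 byte(s))
  byte[2]=0xCD cont=1 payload=0x4D=77: acc |= 77<<0 -> acc=77 shift=7
  byte[3]=0x95 cont=1 payload=0x15=21: acc |= 21<<7 -> acc=2765 shift=14
  byte[4]=0x6F cont=0 payload=0x6F=111: acc |= 111<<14 -> acc=1821389 shift=21 [end]
Varint 3: bytes[2:5] = CD 95 6F -> value 1821389 (3 byte(s))
  byte[5]=0x5E cont=0 payload=0x5E=94: acc |= 94<<0 -> acc=94 shift=7 [end]
Varint 4: bytes[5:6] = 5E -> value 94 (1 byte(s))
  byte[6]=0x16 cont=0 payload=0x16=22: acc |= 22<<0 -> acc=22 shift=7 [end]
Varint 5: bytes[6:7] = 16 -> value 22 (1 byte(s))
  byte[7]=0xCF cont=1 payload=0x4F=79: acc |= 79<<0 -> acc=79 shift=7
  byte[8]=0xE4 cont=1 payload=0x64=100: acc |= 100<<7 -> acc=12879 shift=14
  byte[9]=0x50 cont=0 payload=0x50=80: acc |= 80<<14 -> acc=1323599 shift=21 [end]
Varint 6: bytes[7:10] = CF E4 50 -> value 1323599 (3 byte(s))
  byte[10]=0xB2 cont=1 payload=0x32=50: acc |= 50<<0 -> acc=50 shift=7
  byte[11]=0x64 cont=0 payload=0x64=100: acc |= 100<<7 -> acc=12850 shift=14 [end]
Varint 7: bytes[10:12] = B2 64 -> value 12850 (2 byte(s))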